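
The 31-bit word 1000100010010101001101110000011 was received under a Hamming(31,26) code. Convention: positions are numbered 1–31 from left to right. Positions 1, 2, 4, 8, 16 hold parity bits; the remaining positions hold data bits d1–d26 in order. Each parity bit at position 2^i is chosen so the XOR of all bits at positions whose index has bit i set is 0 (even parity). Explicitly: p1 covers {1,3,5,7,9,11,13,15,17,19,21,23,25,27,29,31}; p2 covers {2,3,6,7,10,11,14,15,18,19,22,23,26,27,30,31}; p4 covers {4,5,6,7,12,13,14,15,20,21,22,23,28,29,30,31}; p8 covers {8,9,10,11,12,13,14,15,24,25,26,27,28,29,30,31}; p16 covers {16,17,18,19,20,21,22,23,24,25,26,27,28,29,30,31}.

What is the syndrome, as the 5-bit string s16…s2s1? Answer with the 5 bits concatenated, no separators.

00000

s1 (pos 1,3,5,7,9,11,13,15,17,19,21,23,25,27,29,31): 1⊕0⊕1⊕0⊕1⊕0⊕0⊕0⊕0⊕1⊕0⊕1⊕0⊕0⊕0⊕1 = 0
s2 (pos 2,3,6,7,10,11,14,15,18,19,22,23,26,27,30,31): 0⊕0⊕0⊕0⊕0⊕0⊕1⊕0⊕0⊕1⊕1⊕1⊕0⊕0⊕1⊕1 = 0
s4 (pos 4,5,6,7,12,13,14,15,20,21,22,23,28,29,30,31): 0⊕1⊕0⊕0⊕1⊕0⊕1⊕0⊕1⊕0⊕1⊕1⊕0⊕0⊕1⊕1 = 0
s8 (pos 8,9,10,11,12,13,14,15,24,25,26,27,28,29,30,31): 0⊕1⊕0⊕0⊕1⊕0⊕1⊕0⊕1⊕0⊕0⊕0⊕0⊕0⊕1⊕1 = 0
s16 (pos 16,17,18,19,20,21,22,23,24,25,26,27,28,29,30,31): 1⊕0⊕0⊕1⊕1⊕0⊕1⊕1⊕1⊕0⊕0⊕0⊕0⊕0⊕1⊕1 = 0
Syndrome s16…s1 = 00000 → no error.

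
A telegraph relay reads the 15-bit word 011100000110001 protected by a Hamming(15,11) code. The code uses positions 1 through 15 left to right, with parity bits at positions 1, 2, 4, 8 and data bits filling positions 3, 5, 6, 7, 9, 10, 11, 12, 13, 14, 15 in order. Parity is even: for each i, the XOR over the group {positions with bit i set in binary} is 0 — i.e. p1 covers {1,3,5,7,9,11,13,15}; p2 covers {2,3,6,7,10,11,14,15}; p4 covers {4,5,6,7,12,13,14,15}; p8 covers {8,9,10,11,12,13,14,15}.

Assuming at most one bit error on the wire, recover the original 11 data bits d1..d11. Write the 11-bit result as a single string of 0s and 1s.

10000100001

s1 (pos 1,3,5,7,9,11,13,15): 0⊕1⊕0⊕0⊕0⊕1⊕0⊕1 = 1
s2 (pos 2,3,6,7,10,11,14,15): 1⊕1⊕0⊕0⊕1⊕1⊕0⊕1 = 1
s4 (pos 4,5,6,7,12,13,14,15): 1⊕0⊕0⊕0⊕0⊕0⊕0⊕1 = 0
s8 (pos 8,9,10,11,12,13,14,15): 0⊕0⊕1⊕1⊕0⊕0⊕0⊕1 = 1
Syndrome s8…s1 = 1011 → error at position 11.
Flip position 11: 011100000110001 → 011100000100001
Read data bits from positions 3,5,6,7,9,10,11,12,13,14,15: 10000100001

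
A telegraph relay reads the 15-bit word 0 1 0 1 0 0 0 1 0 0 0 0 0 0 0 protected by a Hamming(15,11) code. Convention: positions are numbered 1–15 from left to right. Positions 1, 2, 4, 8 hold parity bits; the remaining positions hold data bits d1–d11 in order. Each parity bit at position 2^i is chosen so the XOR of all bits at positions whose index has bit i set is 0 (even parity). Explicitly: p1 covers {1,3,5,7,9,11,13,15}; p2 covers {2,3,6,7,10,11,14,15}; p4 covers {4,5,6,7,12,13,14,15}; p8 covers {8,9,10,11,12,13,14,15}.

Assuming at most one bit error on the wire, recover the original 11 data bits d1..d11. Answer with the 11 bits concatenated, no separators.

00000000010

s1 (pos 1,3,5,7,9,11,13,15): 0⊕0⊕0⊕0⊕0⊕0⊕0⊕0 = 0
s2 (pos 2,3,6,7,10,11,14,15): 1⊕0⊕0⊕0⊕0⊕0⊕0⊕0 = 1
s4 (pos 4,5,6,7,12,13,14,15): 1⊕0⊕0⊕0⊕0⊕0⊕0⊕0 = 1
s8 (pos 8,9,10,11,12,13,14,15): 1⊕0⊕0⊕0⊕0⊕0⊕0⊕0 = 1
Syndrome s8…s1 = 1110 → error at position 14.
Flip position 14: 010100010000000 → 010100010000010
Read data bits from positions 3,5,6,7,9,10,11,12,13,14,15: 00000000010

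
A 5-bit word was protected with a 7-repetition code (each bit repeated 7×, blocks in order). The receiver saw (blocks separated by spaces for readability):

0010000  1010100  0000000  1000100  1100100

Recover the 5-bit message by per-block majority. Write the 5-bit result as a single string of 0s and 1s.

Block 1 (0010000): 1 one → 0
Block 2 (1010100): 3 ones → 0
Block 3 (0000000): 0 ones → 0
Block 4 (1000100): 2 ones → 0
Block 5 (1100100): 3 ones → 0

00000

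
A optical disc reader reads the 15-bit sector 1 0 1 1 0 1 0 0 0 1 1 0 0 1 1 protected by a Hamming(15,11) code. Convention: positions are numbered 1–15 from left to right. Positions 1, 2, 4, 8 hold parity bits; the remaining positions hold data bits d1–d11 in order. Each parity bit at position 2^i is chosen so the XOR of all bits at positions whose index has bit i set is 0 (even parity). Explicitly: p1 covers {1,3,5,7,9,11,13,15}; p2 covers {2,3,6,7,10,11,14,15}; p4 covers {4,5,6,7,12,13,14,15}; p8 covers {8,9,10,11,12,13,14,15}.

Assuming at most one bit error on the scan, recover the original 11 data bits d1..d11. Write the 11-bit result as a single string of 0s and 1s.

s1 (pos 1,3,5,7,9,11,13,15): 1⊕1⊕0⊕0⊕0⊕1⊕0⊕1 = 0
s2 (pos 2,3,6,7,10,11,14,15): 0⊕1⊕1⊕0⊕1⊕1⊕1⊕1 = 0
s4 (pos 4,5,6,7,12,13,14,15): 1⊕0⊕1⊕0⊕0⊕0⊕1⊕1 = 0
s8 (pos 8,9,10,11,12,13,14,15): 0⊕0⊕1⊕1⊕0⊕0⊕1⊕1 = 0
Syndrome s8…s1 = 0000 → no error.
Read data bits from positions 3,5,6,7,9,10,11,12,13,14,15: 10100110011

10100110011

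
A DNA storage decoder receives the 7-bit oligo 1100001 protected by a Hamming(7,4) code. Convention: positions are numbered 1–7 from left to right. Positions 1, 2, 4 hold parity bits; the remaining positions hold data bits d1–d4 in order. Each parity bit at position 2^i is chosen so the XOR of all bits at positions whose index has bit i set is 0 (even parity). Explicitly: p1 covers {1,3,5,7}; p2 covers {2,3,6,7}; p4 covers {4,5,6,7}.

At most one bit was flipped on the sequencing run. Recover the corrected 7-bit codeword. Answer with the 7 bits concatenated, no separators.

1101001

s1 (pos 1,3,5,7): 1⊕0⊕0⊕1 = 0
s2 (pos 2,3,6,7): 1⊕0⊕0⊕1 = 0
s4 (pos 4,5,6,7): 0⊕0⊕0⊕1 = 1
Syndrome s4…s1 = 100 → error at position 4.
Flip position 4: 1100001 → 1101001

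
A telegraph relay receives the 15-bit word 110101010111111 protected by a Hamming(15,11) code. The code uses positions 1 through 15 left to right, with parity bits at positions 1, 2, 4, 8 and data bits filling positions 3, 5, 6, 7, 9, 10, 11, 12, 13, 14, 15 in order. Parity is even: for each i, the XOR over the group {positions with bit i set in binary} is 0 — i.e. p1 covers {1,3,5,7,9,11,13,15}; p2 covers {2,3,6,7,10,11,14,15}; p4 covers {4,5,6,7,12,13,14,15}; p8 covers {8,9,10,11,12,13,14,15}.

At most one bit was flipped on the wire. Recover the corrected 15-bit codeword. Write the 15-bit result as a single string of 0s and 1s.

110101000111111

s1 (pos 1,3,5,7,9,11,13,15): 1⊕0⊕0⊕0⊕0⊕1⊕1⊕1 = 0
s2 (pos 2,3,6,7,10,11,14,15): 1⊕0⊕1⊕0⊕1⊕1⊕1⊕1 = 0
s4 (pos 4,5,6,7,12,13,14,15): 1⊕0⊕1⊕0⊕1⊕1⊕1⊕1 = 0
s8 (pos 8,9,10,11,12,13,14,15): 1⊕0⊕1⊕1⊕1⊕1⊕1⊕1 = 1
Syndrome s8…s1 = 1000 → error at position 8.
Flip position 8: 110101010111111 → 110101000111111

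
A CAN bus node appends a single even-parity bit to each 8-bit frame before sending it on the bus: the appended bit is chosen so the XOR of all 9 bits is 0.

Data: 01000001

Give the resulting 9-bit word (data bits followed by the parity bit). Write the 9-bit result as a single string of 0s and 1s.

XOR of the 8 data bits: 0⊕1⊕0⊕0⊕0⊕0⊕0⊕1 = 0
Parity bit = 0 (so all 9 bits XOR to 0).

010000010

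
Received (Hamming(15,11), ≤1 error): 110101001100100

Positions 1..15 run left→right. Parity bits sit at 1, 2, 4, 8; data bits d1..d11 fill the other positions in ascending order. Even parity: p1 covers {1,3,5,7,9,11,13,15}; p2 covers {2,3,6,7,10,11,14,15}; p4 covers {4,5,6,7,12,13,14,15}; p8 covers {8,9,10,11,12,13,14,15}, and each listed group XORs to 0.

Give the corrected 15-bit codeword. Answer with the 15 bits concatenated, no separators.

s1 (pos 1,3,5,7,9,11,13,15): 1⊕0⊕0⊕0⊕1⊕0⊕1⊕0 = 1
s2 (pos 2,3,6,7,10,11,14,15): 1⊕0⊕1⊕0⊕1⊕0⊕0⊕0 = 1
s4 (pos 4,5,6,7,12,13,14,15): 1⊕0⊕1⊕0⊕0⊕1⊕0⊕0 = 1
s8 (pos 8,9,10,11,12,13,14,15): 0⊕1⊕1⊕0⊕0⊕1⊕0⊕0 = 1
Syndrome s8…s1 = 1111 → error at position 15.
Flip position 15: 110101001100100 → 110101001100101

110101001100101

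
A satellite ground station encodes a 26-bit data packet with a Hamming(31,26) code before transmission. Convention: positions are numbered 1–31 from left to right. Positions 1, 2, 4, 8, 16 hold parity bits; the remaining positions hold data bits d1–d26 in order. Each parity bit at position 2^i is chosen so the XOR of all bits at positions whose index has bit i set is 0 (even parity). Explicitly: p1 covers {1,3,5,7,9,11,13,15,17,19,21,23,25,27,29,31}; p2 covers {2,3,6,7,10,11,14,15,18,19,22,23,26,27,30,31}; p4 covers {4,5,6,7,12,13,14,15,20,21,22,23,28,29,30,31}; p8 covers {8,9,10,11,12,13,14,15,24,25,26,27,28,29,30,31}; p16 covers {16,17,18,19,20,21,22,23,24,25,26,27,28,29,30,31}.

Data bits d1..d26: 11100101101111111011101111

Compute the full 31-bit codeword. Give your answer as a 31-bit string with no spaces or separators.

Place data at non-parity positions: p1 p2 1 p4 1 1 0 p8 0 1 0 1 1 0 1 p16 1 1 1 1 1 1 0 1 1 1 0 1 1 1 1
p1 (pos 1,3,5,7,9,11,13,15,17,19,21,23,25,27,29,31): XOR of data positions = 1⊕1⊕0⊕0⊕0⊕1⊕1⊕1⊕1⊕1⊕0⊕1⊕0⊕1⊕1 = 0
p2 (pos 2,3,6,7,10,11,14,15,18,19,22,23,26,27,30,31): XOR of data positions = 1⊕1⊕0⊕1⊕0⊕0⊕1⊕1⊕1⊕1⊕0⊕1⊕0⊕1⊕1 = 0
p4 (pos 4,5,6,7,12,13,14,15,20,21,22,23,28,29,30,31): XOR of data positions = 1⊕1⊕0⊕1⊕1⊕0⊕1⊕1⊕1⊕1⊕0⊕1⊕1⊕1⊕1 = 0
p8 (pos 8,9,10,11,12,13,14,15,24,25,26,27,28,29,30,31): XOR of data positions = 0⊕1⊕0⊕1⊕1⊕0⊕1⊕1⊕1⊕1⊕0⊕1⊕1⊕1⊕1 = 1
p16 (pos 16,17,18,19,20,21,22,23,24,25,26,27,28,29,30,31): XOR of data positions = 1⊕1⊕1⊕1⊕1⊕1⊕0⊕1⊕1⊕1⊕0⊕1⊕1⊕1⊕1 = 1
Codeword: 0010110101011011111111011101111

0010110101011011111111011101111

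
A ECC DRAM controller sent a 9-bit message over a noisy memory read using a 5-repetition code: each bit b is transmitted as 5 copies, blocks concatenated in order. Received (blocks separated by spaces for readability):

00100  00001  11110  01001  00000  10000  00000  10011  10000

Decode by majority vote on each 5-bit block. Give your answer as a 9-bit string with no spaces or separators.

Block 1 (00100): 1 one → 0
Block 2 (00001): 1 one → 0
Block 3 (11110): 4 ones → 1
Block 4 (01001): 2 ones → 0
Block 5 (00000): 0 ones → 0
Block 6 (10000): 1 one → 0
Block 7 (00000): 0 ones → 0
Block 8 (10011): 3 ones → 1
Block 9 (10000): 1 one → 0

001000010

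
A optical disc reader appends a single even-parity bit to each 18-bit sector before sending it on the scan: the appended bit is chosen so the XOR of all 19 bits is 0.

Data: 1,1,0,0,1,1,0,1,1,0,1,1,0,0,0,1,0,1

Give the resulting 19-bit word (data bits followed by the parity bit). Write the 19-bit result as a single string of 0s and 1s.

1100110110110001010

XOR of the 18 data bits: 1⊕1⊕0⊕0⊕1⊕1⊕0⊕1⊕1⊕0⊕1⊕1⊕0⊕0⊕0⊕1⊕0⊕1 = 0
Parity bit = 0 (so all 19 bits XOR to 0).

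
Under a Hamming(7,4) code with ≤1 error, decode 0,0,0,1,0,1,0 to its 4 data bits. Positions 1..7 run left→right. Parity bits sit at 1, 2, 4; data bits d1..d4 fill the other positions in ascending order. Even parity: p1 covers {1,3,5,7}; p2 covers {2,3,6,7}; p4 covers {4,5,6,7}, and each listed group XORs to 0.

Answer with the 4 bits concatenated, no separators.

s1 (pos 1,3,5,7): 0⊕0⊕0⊕0 = 0
s2 (pos 2,3,6,7): 0⊕0⊕1⊕0 = 1
s4 (pos 4,5,6,7): 1⊕0⊕1⊕0 = 0
Syndrome s4…s1 = 010 → error at position 2.
Flip position 2: 0001010 → 0101010
Read data bits from positions 3,5,6,7: 0010

0010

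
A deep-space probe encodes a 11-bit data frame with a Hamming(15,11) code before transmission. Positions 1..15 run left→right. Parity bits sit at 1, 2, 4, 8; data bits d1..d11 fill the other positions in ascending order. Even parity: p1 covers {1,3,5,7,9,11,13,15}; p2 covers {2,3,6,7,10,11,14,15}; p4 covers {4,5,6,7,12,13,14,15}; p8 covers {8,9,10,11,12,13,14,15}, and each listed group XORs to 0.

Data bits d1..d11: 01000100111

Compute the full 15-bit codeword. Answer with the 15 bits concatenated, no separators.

Place data at non-parity positions: p1 p2 0 p4 1 0 0 p8 0 1 0 0 1 1 1
p1 (pos 1,3,5,7,9,11,13,15): XOR of data positions = 0⊕1⊕0⊕0⊕0⊕1⊕1 = 1
p2 (pos 2,3,6,7,10,11,14,15): XOR of data positions = 0⊕0⊕0⊕1⊕0⊕1⊕1 = 1
p4 (pos 4,5,6,7,12,13,14,15): XOR of data positions = 1⊕0⊕0⊕0⊕1⊕1⊕1 = 0
p8 (pos 8,9,10,11,12,13,14,15): XOR of data positions = 0⊕1⊕0⊕0⊕1⊕1⊕1 = 0
Codeword: 110010000100111

110010000100111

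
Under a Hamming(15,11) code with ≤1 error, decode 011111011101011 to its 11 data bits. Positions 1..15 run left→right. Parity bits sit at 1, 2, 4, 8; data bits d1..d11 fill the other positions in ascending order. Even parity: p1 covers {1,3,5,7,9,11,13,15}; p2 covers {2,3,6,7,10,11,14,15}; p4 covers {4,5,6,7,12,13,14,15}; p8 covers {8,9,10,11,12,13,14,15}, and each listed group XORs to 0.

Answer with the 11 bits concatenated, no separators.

11101101011

s1 (pos 1,3,5,7,9,11,13,15): 0⊕1⊕1⊕0⊕1⊕0⊕0⊕1 = 0
s2 (pos 2,3,6,7,10,11,14,15): 1⊕1⊕1⊕0⊕1⊕0⊕1⊕1 = 0
s4 (pos 4,5,6,7,12,13,14,15): 1⊕1⊕1⊕0⊕1⊕0⊕1⊕1 = 0
s8 (pos 8,9,10,11,12,13,14,15): 1⊕1⊕1⊕0⊕1⊕0⊕1⊕1 = 0
Syndrome s8…s1 = 0000 → no error.
Read data bits from positions 3,5,6,7,9,10,11,12,13,14,15: 11101101011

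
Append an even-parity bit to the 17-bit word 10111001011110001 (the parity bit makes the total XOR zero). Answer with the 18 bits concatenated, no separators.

XOR of the 17 data bits: 1⊕0⊕1⊕1⊕1⊕0⊕0⊕1⊕0⊕1⊕1⊕1⊕1⊕0⊕0⊕0⊕1 = 0
Parity bit = 0 (so all 18 bits XOR to 0).

101110010111100010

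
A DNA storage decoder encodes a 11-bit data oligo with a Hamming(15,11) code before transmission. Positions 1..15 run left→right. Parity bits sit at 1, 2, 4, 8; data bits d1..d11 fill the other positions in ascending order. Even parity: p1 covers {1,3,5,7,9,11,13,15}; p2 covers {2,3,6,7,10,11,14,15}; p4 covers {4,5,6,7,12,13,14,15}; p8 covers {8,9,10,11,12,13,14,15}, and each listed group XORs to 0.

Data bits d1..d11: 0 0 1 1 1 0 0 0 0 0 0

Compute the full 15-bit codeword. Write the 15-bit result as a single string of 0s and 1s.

000001111000000

Place data at non-parity positions: p1 p2 0 p4 0 1 1 p8 1 0 0 0 0 0 0
p1 (pos 1,3,5,7,9,11,13,15): XOR of data positions = 0⊕0⊕1⊕1⊕0⊕0⊕0 = 0
p2 (pos 2,3,6,7,10,11,14,15): XOR of data positions = 0⊕1⊕1⊕0⊕0⊕0⊕0 = 0
p4 (pos 4,5,6,7,12,13,14,15): XOR of data positions = 0⊕1⊕1⊕0⊕0⊕0⊕0 = 0
p8 (pos 8,9,10,11,12,13,14,15): XOR of data positions = 1⊕0⊕0⊕0⊕0⊕0⊕0 = 1
Codeword: 000001111000000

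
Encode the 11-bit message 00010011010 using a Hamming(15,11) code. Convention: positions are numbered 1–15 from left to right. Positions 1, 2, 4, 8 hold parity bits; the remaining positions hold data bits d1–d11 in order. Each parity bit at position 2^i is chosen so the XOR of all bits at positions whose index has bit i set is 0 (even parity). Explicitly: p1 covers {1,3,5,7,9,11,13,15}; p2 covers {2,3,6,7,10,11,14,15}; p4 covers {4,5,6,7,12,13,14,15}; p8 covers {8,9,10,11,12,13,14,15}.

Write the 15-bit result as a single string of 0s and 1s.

010100110011010

Place data at non-parity positions: p1 p2 0 p4 0 0 1 p8 0 0 1 1 0 1 0
p1 (pos 1,3,5,7,9,11,13,15): XOR of data positions = 0⊕0⊕1⊕0⊕1⊕0⊕0 = 0
p2 (pos 2,3,6,7,10,11,14,15): XOR of data positions = 0⊕0⊕1⊕0⊕1⊕1⊕0 = 1
p4 (pos 4,5,6,7,12,13,14,15): XOR of data positions = 0⊕0⊕1⊕1⊕0⊕1⊕0 = 1
p8 (pos 8,9,10,11,12,13,14,15): XOR of data positions = 0⊕0⊕1⊕1⊕0⊕1⊕0 = 1
Codeword: 010100110011010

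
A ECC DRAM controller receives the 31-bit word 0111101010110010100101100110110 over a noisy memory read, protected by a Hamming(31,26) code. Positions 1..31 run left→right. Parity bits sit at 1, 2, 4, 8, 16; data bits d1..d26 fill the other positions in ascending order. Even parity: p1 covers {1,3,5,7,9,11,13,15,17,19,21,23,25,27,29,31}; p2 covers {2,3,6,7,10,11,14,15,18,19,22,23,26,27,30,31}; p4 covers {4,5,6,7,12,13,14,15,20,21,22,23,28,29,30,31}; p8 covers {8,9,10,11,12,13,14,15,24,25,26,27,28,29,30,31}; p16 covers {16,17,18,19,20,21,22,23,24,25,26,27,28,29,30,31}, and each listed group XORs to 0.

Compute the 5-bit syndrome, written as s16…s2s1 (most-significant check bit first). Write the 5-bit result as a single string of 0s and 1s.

00000

s1 (pos 1,3,5,7,9,11,13,15,17,19,21,23,25,27,29,31): 0⊕1⊕1⊕1⊕1⊕1⊕0⊕1⊕1⊕0⊕0⊕1⊕0⊕1⊕1⊕0 = 0
s2 (pos 2,3,6,7,10,11,14,15,18,19,22,23,26,27,30,31): 1⊕1⊕0⊕1⊕0⊕1⊕0⊕1⊕0⊕0⊕1⊕1⊕1⊕1⊕1⊕0 = 0
s4 (pos 4,5,6,7,12,13,14,15,20,21,22,23,28,29,30,31): 1⊕1⊕0⊕1⊕1⊕0⊕0⊕1⊕1⊕0⊕1⊕1⊕0⊕1⊕1⊕0 = 0
s8 (pos 8,9,10,11,12,13,14,15,24,25,26,27,28,29,30,31): 0⊕1⊕0⊕1⊕1⊕0⊕0⊕1⊕0⊕0⊕1⊕1⊕0⊕1⊕1⊕0 = 0
s16 (pos 16,17,18,19,20,21,22,23,24,25,26,27,28,29,30,31): 0⊕1⊕0⊕0⊕1⊕0⊕1⊕1⊕0⊕0⊕1⊕1⊕0⊕1⊕1⊕0 = 0
Syndrome s16…s1 = 00000 → no error.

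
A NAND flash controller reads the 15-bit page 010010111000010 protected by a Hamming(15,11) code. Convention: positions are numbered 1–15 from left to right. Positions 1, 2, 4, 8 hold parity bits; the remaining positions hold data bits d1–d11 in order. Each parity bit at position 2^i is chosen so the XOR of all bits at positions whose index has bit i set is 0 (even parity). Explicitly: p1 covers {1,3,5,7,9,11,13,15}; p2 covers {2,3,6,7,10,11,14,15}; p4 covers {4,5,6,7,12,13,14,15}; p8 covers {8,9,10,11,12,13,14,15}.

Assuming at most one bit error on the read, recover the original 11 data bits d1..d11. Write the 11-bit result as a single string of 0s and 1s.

01011000011

s1 (pos 1,3,5,7,9,11,13,15): 0⊕0⊕1⊕1⊕1⊕0⊕0⊕0 = 1
s2 (pos 2,3,6,7,10,11,14,15): 1⊕0⊕0⊕1⊕0⊕0⊕1⊕0 = 1
s4 (pos 4,5,6,7,12,13,14,15): 0⊕1⊕0⊕1⊕0⊕0⊕1⊕0 = 1
s8 (pos 8,9,10,11,12,13,14,15): 1⊕1⊕0⊕0⊕0⊕0⊕1⊕0 = 1
Syndrome s8…s1 = 1111 → error at position 15.
Flip position 15: 010010111000010 → 010010111000011
Read data bits from positions 3,5,6,7,9,10,11,12,13,14,15: 01011000011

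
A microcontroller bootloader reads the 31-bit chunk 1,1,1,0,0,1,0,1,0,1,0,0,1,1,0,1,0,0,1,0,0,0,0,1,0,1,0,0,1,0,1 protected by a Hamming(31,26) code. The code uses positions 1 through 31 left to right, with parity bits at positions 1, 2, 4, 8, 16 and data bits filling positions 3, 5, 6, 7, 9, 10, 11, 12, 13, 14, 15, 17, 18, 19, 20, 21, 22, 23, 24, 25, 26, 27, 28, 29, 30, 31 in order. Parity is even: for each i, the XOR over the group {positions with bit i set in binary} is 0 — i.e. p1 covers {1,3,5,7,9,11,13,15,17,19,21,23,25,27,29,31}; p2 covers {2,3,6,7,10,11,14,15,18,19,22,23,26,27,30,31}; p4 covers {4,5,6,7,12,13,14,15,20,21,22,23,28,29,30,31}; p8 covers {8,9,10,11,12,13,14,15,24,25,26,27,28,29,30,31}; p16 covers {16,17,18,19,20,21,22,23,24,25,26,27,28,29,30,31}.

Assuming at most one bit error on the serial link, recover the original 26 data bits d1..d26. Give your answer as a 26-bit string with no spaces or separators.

10100100110001000010100101

s1 (pos 1,3,5,7,9,11,13,15,17,19,21,23,25,27,29,31): 1⊕1⊕0⊕0⊕0⊕0⊕1⊕0⊕0⊕1⊕0⊕0⊕0⊕0⊕1⊕1 = 0
s2 (pos 2,3,6,7,10,11,14,15,18,19,22,23,26,27,30,31): 1⊕1⊕1⊕0⊕1⊕0⊕1⊕0⊕0⊕1⊕0⊕0⊕1⊕0⊕0⊕1 = 0
s4 (pos 4,5,6,7,12,13,14,15,20,21,22,23,28,29,30,31): 0⊕0⊕1⊕0⊕0⊕1⊕1⊕0⊕0⊕0⊕0⊕0⊕0⊕1⊕0⊕1 = 1
s8 (pos 8,9,10,11,12,13,14,15,24,25,26,27,28,29,30,31): 1⊕0⊕1⊕0⊕0⊕1⊕1⊕0⊕1⊕0⊕1⊕0⊕0⊕1⊕0⊕1 = 0
s16 (pos 16,17,18,19,20,21,22,23,24,25,26,27,28,29,30,31): 1⊕0⊕0⊕1⊕0⊕0⊕0⊕0⊕1⊕0⊕1⊕0⊕0⊕1⊕0⊕1 = 0
Syndrome s16…s1 = 00100 → error at position 4.
Flip position 4: 1110010101001101001000010100101 → 1111010101001101001000010100101
Read data bits from positions 3,5,6,7,9,10,11,12,13,14,15,17,18,19,20,21,22,23,24,25,26,27,28,29,30,31: 10100100110001000010100101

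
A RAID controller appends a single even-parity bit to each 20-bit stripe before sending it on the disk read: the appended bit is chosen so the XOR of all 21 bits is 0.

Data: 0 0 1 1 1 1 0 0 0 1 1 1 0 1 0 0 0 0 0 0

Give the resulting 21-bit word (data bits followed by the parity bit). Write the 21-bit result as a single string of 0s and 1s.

XOR of the 20 data bits: 0⊕0⊕1⊕1⊕1⊕1⊕0⊕0⊕0⊕1⊕1⊕1⊕0⊕1⊕0⊕0⊕0⊕0⊕0⊕0 = 0
Parity bit = 0 (so all 21 bits XOR to 0).

001111000111010000000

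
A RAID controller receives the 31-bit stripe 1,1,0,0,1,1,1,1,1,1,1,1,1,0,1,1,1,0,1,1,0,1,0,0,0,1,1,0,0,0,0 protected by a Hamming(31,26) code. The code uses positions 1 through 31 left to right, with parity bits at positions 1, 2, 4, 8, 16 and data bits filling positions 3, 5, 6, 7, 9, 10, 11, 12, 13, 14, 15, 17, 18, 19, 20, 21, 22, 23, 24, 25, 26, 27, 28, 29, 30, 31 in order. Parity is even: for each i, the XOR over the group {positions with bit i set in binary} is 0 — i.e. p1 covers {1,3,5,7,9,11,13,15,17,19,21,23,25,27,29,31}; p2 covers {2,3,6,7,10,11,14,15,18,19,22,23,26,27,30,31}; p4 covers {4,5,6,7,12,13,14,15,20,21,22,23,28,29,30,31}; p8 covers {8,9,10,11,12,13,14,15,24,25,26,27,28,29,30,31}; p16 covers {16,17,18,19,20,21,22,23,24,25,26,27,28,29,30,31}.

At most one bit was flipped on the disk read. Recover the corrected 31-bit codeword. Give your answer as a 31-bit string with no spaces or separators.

1100111111111011101101010110000

s1 (pos 1,3,5,7,9,11,13,15,17,19,21,23,25,27,29,31): 1⊕0⊕1⊕1⊕1⊕1⊕1⊕1⊕1⊕1⊕0⊕0⊕0⊕1⊕0⊕0 = 0
s2 (pos 2,3,6,7,10,11,14,15,18,19,22,23,26,27,30,31): 1⊕0⊕1⊕1⊕1⊕1⊕0⊕1⊕0⊕1⊕1⊕0⊕1⊕1⊕0⊕0 = 0
s4 (pos 4,5,6,7,12,13,14,15,20,21,22,23,28,29,30,31): 0⊕1⊕1⊕1⊕1⊕1⊕0⊕1⊕1⊕0⊕1⊕0⊕0⊕0⊕0⊕0 = 0
s8 (pos 8,9,10,11,12,13,14,15,24,25,26,27,28,29,30,31): 1⊕1⊕1⊕1⊕1⊕1⊕0⊕1⊕0⊕0⊕1⊕1⊕0⊕0⊕0⊕0 = 1
s16 (pos 16,17,18,19,20,21,22,23,24,25,26,27,28,29,30,31): 1⊕1⊕0⊕1⊕1⊕0⊕1⊕0⊕0⊕0⊕1⊕1⊕0⊕0⊕0⊕0 = 1
Syndrome s16…s1 = 11000 → error at position 24.
Flip position 24: 1100111111111011101101000110000 → 1100111111111011101101010110000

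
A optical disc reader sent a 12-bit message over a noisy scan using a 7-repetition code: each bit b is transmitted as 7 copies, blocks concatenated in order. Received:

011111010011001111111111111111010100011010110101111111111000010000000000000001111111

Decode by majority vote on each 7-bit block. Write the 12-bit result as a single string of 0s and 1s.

101110110001

Block 1 (0111110): 5 ones → 1
Block 2 (1001100): 3 ones → 0
Block 3 (1111111): 7 ones → 1
Block 4 (1111111): 7 ones → 1
Block 5 (1101010): 4 ones → 1
Block 6 (0011010): 3 ones → 0
Block 7 (1101011): 5 ones → 1
Block 8 (1111111): 7 ones → 1
Block 9 (1000010): 2 ones → 0
Block 10 (0000000): 0 ones → 0
Block 11 (0000000): 0 ones → 0
Block 12 (1111111): 7 ones → 1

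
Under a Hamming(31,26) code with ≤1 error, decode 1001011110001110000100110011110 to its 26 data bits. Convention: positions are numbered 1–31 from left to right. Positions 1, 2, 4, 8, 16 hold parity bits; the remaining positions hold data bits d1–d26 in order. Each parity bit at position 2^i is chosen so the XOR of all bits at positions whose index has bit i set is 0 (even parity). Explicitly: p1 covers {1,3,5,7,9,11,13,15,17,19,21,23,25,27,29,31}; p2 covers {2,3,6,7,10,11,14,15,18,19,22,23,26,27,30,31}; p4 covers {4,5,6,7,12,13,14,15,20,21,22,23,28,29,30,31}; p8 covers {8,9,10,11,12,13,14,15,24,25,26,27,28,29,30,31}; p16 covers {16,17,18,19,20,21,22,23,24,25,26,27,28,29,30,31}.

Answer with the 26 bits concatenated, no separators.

s1 (pos 1,3,5,7,9,11,13,15,17,19,21,23,25,27,29,31): 1⊕0⊕0⊕1⊕1⊕0⊕1⊕1⊕0⊕0⊕0⊕1⊕0⊕1⊕1⊕0 = 0
s2 (pos 2,3,6,7,10,11,14,15,18,19,22,23,26,27,30,31): 0⊕0⊕1⊕1⊕0⊕0⊕1⊕1⊕0⊕0⊕0⊕1⊕0⊕1⊕1⊕0 = 1
s4 (pos 4,5,6,7,12,13,14,15,20,21,22,23,28,29,30,31): 1⊕0⊕1⊕1⊕0⊕1⊕1⊕1⊕1⊕0⊕0⊕1⊕1⊕1⊕1⊕0 = 1
s8 (pos 8,9,10,11,12,13,14,15,24,25,26,27,28,29,30,31): 1⊕1⊕0⊕0⊕0⊕1⊕1⊕1⊕1⊕0⊕0⊕1⊕1⊕1⊕1⊕0 = 0
s16 (pos 16,17,18,19,20,21,22,23,24,25,26,27,28,29,30,31): 0⊕0⊕0⊕0⊕1⊕0⊕0⊕1⊕1⊕0⊕0⊕1⊕1⊕1⊕1⊕0 = 1
Syndrome s16…s1 = 10110 → error at position 22.
Flip position 22: 1001011110001110000100110011110 → 1001011110001110000101110011110
Read data bits from positions 3,5,6,7,9,10,11,12,13,14,15,17,18,19,20,21,22,23,24,25,26,27,28,29,30,31: 00111000111000101110011110

00111000111000101110011110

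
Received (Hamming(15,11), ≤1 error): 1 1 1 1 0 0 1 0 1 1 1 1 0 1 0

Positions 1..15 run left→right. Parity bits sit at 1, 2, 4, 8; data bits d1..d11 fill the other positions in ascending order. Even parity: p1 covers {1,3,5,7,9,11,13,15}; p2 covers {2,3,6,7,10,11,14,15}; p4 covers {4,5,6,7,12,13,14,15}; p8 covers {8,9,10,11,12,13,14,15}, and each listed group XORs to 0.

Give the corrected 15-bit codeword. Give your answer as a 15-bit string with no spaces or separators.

s1 (pos 1,3,5,7,9,11,13,15): 1⊕1⊕0⊕1⊕1⊕1⊕0⊕0 = 1
s2 (pos 2,3,6,7,10,11,14,15): 1⊕1⊕0⊕1⊕1⊕1⊕1⊕0 = 0
s4 (pos 4,5,6,7,12,13,14,15): 1⊕0⊕0⊕1⊕1⊕0⊕1⊕0 = 0
s8 (pos 8,9,10,11,12,13,14,15): 0⊕1⊕1⊕1⊕1⊕0⊕1⊕0 = 1
Syndrome s8…s1 = 1001 → error at position 9.
Flip position 9: 111100101111010 → 111100100111010

111100100111010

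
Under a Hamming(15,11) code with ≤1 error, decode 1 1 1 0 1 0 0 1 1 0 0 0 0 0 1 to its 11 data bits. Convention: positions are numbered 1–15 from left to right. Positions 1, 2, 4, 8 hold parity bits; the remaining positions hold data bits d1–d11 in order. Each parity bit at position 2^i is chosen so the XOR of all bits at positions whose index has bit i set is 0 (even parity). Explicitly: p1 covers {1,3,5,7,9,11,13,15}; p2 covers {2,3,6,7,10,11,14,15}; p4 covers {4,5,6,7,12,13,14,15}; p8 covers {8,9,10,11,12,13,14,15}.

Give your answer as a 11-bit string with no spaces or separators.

11001010001

s1 (pos 1,3,5,7,9,11,13,15): 1⊕1⊕1⊕0⊕1⊕0⊕0⊕1 = 1
s2 (pos 2,3,6,7,10,11,14,15): 1⊕1⊕0⊕0⊕0⊕0⊕0⊕1 = 1
s4 (pos 4,5,6,7,12,13,14,15): 0⊕1⊕0⊕0⊕0⊕0⊕0⊕1 = 0
s8 (pos 8,9,10,11,12,13,14,15): 1⊕1⊕0⊕0⊕0⊕0⊕0⊕1 = 1
Syndrome s8…s1 = 1011 → error at position 11.
Flip position 11: 111010011000001 → 111010011010001
Read data bits from positions 3,5,6,7,9,10,11,12,13,14,15: 11001010001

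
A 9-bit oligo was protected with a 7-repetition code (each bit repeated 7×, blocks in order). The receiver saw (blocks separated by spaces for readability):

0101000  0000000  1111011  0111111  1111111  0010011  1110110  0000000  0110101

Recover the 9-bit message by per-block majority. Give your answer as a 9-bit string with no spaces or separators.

Block 1 (0101000): 2 ones → 0
Block 2 (0000000): 0 ones → 0
Block 3 (1111011): 6 ones → 1
Block 4 (0111111): 6 ones → 1
Block 5 (1111111): 7 ones → 1
Block 6 (0010011): 3 ones → 0
Block 7 (1110110): 5 ones → 1
Block 8 (0000000): 0 ones → 0
Block 9 (0110101): 4 ones → 1

001110101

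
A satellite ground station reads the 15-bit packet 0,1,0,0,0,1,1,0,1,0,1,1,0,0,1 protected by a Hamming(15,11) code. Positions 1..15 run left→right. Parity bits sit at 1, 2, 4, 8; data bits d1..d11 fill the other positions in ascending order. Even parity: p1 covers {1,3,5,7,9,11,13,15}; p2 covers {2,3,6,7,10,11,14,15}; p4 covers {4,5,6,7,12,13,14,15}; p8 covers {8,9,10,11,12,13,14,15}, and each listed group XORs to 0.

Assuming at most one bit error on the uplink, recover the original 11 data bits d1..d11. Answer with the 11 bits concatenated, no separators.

s1 (pos 1,3,5,7,9,11,13,15): 0⊕0⊕0⊕1⊕1⊕1⊕0⊕1 = 0
s2 (pos 2,3,6,7,10,11,14,15): 1⊕0⊕1⊕1⊕0⊕1⊕0⊕1 = 1
s4 (pos 4,5,6,7,12,13,14,15): 0⊕0⊕1⊕1⊕1⊕0⊕0⊕1 = 0
s8 (pos 8,9,10,11,12,13,14,15): 0⊕1⊕0⊕1⊕1⊕0⊕0⊕1 = 0
Syndrome s8…s1 = 0010 → error at position 2.
Flip position 2: 010001101011001 → 000001101011001
Read data bits from positions 3,5,6,7,9,10,11,12,13,14,15: 00111011001

00111011001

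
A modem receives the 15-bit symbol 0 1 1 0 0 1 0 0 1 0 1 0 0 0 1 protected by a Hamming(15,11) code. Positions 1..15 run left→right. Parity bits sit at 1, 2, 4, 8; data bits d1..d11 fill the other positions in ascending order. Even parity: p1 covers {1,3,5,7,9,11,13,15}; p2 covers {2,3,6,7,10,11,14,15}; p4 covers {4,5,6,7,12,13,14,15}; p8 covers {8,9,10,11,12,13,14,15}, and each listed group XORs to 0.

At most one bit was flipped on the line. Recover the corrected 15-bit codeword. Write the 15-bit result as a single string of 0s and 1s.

s1 (pos 1,3,5,7,9,11,13,15): 0⊕1⊕0⊕0⊕1⊕1⊕0⊕1 = 0
s2 (pos 2,3,6,7,10,11,14,15): 1⊕1⊕1⊕0⊕0⊕1⊕0⊕1 = 1
s4 (pos 4,5,6,7,12,13,14,15): 0⊕0⊕1⊕0⊕0⊕0⊕0⊕1 = 0
s8 (pos 8,9,10,11,12,13,14,15): 0⊕1⊕0⊕1⊕0⊕0⊕0⊕1 = 1
Syndrome s8…s1 = 1010 → error at position 10.
Flip position 10: 011001001010001 → 011001001110001

011001001110001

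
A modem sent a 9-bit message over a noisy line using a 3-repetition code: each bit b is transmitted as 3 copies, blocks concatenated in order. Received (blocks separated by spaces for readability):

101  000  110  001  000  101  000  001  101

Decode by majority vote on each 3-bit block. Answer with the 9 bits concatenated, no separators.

101001001

Block 1 (101): 2 ones → 1
Block 2 (000): 0 ones → 0
Block 3 (110): 2 ones → 1
Block 4 (001): 1 one → 0
Block 5 (000): 0 ones → 0
Block 6 (101): 2 ones → 1
Block 7 (000): 0 ones → 0
Block 8 (001): 1 one → 0
Block 9 (101): 2 ones → 1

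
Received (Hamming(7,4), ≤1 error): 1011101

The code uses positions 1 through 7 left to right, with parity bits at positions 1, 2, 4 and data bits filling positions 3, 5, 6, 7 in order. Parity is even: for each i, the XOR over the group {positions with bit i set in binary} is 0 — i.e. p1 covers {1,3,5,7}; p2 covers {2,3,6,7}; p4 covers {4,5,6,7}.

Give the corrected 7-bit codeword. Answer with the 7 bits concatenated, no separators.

s1 (pos 1,3,5,7): 1⊕1⊕1⊕1 = 0
s2 (pos 2,3,6,7): 0⊕1⊕0⊕1 = 0
s4 (pos 4,5,6,7): 1⊕1⊕0⊕1 = 1
Syndrome s4…s1 = 100 → error at position 4.
Flip position 4: 1011101 → 1010101

1010101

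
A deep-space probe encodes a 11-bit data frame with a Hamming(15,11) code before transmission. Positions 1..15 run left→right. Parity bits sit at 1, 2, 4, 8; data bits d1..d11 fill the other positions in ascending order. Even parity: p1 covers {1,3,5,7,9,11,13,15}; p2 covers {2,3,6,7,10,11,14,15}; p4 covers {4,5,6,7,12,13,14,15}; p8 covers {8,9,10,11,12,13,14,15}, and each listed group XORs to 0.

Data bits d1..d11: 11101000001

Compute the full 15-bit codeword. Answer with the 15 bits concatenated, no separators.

011111001000001

Place data at non-parity positions: p1 p2 1 p4 1 1 0 p8 1 0 0 0 0 0 1
p1 (pos 1,3,5,7,9,11,13,15): XOR of data positions = 1⊕1⊕0⊕1⊕0⊕0⊕1 = 0
p2 (pos 2,3,6,7,10,11,14,15): XOR of data positions = 1⊕1⊕0⊕0⊕0⊕0⊕1 = 1
p4 (pos 4,5,6,7,12,13,14,15): XOR of data positions = 1⊕1⊕0⊕0⊕0⊕0⊕1 = 1
p8 (pos 8,9,10,11,12,13,14,15): XOR of data positions = 1⊕0⊕0⊕0⊕0⊕0⊕1 = 0
Codeword: 011111001000001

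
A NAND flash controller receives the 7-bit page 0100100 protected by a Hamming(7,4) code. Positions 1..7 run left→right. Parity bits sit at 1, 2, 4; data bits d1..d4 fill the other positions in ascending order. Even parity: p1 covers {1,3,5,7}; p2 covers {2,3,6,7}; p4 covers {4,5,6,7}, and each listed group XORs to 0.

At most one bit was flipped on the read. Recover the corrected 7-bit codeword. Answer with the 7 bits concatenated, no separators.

0100101

s1 (pos 1,3,5,7): 0⊕0⊕1⊕0 = 1
s2 (pos 2,3,6,7): 1⊕0⊕0⊕0 = 1
s4 (pos 4,5,6,7): 0⊕1⊕0⊕0 = 1
Syndrome s4…s1 = 111 → error at position 7.
Flip position 7: 0100100 → 0100101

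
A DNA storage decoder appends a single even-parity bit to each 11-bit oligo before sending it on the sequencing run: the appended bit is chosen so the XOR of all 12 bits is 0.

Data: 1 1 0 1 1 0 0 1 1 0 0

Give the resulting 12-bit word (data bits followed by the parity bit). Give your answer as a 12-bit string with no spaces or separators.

110110011000

XOR of the 11 data bits: 1⊕1⊕0⊕1⊕1⊕0⊕0⊕1⊕1⊕0⊕0 = 0
Parity bit = 0 (so all 12 bits XOR to 0).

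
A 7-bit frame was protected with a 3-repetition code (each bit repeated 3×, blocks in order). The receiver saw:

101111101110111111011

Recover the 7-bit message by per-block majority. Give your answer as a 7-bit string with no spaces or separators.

Block 1 (101): 2 ones → 1
Block 2 (111): 3 ones → 1
Block 3 (101): 2 ones → 1
Block 4 (110): 2 ones → 1
Block 5 (111): 3 ones → 1
Block 6 (111): 3 ones → 1
Block 7 (011): 2 ones → 1

1111111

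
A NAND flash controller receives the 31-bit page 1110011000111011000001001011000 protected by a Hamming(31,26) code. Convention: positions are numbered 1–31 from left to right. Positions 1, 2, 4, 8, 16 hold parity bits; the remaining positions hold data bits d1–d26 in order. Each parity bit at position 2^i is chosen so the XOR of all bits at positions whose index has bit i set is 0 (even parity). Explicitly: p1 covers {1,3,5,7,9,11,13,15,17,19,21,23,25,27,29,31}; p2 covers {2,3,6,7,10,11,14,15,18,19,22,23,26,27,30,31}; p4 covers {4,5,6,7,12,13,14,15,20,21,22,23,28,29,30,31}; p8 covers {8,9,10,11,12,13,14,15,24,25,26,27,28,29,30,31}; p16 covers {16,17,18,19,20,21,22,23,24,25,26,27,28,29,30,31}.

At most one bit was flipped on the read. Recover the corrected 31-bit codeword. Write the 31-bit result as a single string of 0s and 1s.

1110011000111011000001001010000

s1 (pos 1,3,5,7,9,11,13,15,17,19,21,23,25,27,29,31): 1⊕1⊕0⊕1⊕0⊕1⊕1⊕1⊕0⊕0⊕0⊕0⊕1⊕1⊕0⊕0 = 0
s2 (pos 2,3,6,7,10,11,14,15,18,19,22,23,26,27,30,31): 1⊕1⊕1⊕1⊕0⊕1⊕0⊕1⊕0⊕0⊕1⊕0⊕0⊕1⊕0⊕0 = 0
s4 (pos 4,5,6,7,12,13,14,15,20,21,22,23,28,29,30,31): 0⊕0⊕1⊕1⊕1⊕1⊕0⊕1⊕0⊕0⊕1⊕0⊕1⊕0⊕0⊕0 = 1
s8 (pos 8,9,10,11,12,13,14,15,24,25,26,27,28,29,30,31): 0⊕0⊕0⊕1⊕1⊕1⊕0⊕1⊕0⊕1⊕0⊕1⊕1⊕0⊕0⊕0 = 1
s16 (pos 16,17,18,19,20,21,22,23,24,25,26,27,28,29,30,31): 1⊕0⊕0⊕0⊕0⊕0⊕1⊕0⊕0⊕1⊕0⊕1⊕1⊕0⊕0⊕0 = 1
Syndrome s16…s1 = 11100 → error at position 28.
Flip position 28: 1110011000111011000001001011000 → 1110011000111011000001001010000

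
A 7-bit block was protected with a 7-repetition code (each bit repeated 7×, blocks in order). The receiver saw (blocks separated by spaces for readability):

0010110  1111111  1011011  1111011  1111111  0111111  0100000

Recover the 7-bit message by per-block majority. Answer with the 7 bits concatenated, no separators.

0111110

Block 1 (0010110): 3 ones → 0
Block 2 (1111111): 7 ones → 1
Block 3 (1011011): 5 ones → 1
Block 4 (1111011): 6 ones → 1
Block 5 (1111111): 7 ones → 1
Block 6 (0111111): 6 ones → 1
Block 7 (0100000): 1 one → 0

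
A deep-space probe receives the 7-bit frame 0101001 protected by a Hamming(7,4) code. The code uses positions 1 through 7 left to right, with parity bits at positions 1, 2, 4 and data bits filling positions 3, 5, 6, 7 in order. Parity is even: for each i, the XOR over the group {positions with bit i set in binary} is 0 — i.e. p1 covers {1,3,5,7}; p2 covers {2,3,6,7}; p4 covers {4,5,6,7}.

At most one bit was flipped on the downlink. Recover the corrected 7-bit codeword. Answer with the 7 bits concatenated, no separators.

s1 (pos 1,3,5,7): 0⊕0⊕0⊕1 = 1
s2 (pos 2,3,6,7): 1⊕0⊕0⊕1 = 0
s4 (pos 4,5,6,7): 1⊕0⊕0⊕1 = 0
Syndrome s4…s1 = 001 → error at position 1.
Flip position 1: 0101001 → 1101001

1101001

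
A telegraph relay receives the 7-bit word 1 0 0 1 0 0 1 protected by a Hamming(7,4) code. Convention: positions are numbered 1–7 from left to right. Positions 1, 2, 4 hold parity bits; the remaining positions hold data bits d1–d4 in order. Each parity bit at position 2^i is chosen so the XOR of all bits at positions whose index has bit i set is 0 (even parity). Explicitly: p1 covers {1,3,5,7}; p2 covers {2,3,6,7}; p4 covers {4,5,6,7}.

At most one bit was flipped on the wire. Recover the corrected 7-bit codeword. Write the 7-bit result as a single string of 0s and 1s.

1101001

s1 (pos 1,3,5,7): 1⊕0⊕0⊕1 = 0
s2 (pos 2,3,6,7): 0⊕0⊕0⊕1 = 1
s4 (pos 4,5,6,7): 1⊕0⊕0⊕1 = 0
Syndrome s4…s1 = 010 → error at position 2.
Flip position 2: 1001001 → 1101001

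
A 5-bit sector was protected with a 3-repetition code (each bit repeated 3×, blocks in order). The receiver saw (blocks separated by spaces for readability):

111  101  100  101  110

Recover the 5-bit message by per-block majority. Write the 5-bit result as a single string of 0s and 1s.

Block 1 (111): 3 ones → 1
Block 2 (101): 2 ones → 1
Block 3 (100): 1 one → 0
Block 4 (101): 2 ones → 1
Block 5 (110): 2 ones → 1

11011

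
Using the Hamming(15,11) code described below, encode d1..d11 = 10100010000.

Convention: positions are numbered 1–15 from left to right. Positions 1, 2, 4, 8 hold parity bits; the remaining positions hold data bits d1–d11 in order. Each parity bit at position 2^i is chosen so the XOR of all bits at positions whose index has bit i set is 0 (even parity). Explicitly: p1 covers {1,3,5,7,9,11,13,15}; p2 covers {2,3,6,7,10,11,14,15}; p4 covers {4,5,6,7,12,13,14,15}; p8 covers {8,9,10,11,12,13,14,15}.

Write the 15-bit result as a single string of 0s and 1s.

011101010010000

Place data at non-parity positions: p1 p2 1 p4 0 1 0 p8 0 0 1 0 0 0 0
p1 (pos 1,3,5,7,9,11,13,15): XOR of data positions = 1⊕0⊕0⊕0⊕1⊕0⊕0 = 0
p2 (pos 2,3,6,7,10,11,14,15): XOR of data positions = 1⊕1⊕0⊕0⊕1⊕0⊕0 = 1
p4 (pos 4,5,6,7,12,13,14,15): XOR of data positions = 0⊕1⊕0⊕0⊕0⊕0⊕0 = 1
p8 (pos 8,9,10,11,12,13,14,15): XOR of data positions = 0⊕0⊕1⊕0⊕0⊕0⊕0 = 1
Codeword: 011101010010000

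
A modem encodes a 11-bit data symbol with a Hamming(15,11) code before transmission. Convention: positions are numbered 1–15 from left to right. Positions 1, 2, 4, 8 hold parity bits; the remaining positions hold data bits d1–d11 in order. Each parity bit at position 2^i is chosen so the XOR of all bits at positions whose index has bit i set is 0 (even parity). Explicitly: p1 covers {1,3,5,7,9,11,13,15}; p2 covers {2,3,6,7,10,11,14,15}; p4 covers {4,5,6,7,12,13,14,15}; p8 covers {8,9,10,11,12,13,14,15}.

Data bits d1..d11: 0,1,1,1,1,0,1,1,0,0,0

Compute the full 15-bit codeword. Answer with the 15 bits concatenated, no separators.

010011111011000

Place data at non-parity positions: p1 p2 0 p4 1 1 1 p8 1 0 1 1 0 0 0
p1 (pos 1,3,5,7,9,11,13,15): XOR of data positions = 0⊕1⊕1⊕1⊕1⊕0⊕0 = 0
p2 (pos 2,3,6,7,10,11,14,15): XOR of data positions = 0⊕1⊕1⊕0⊕1⊕0⊕0 = 1
p4 (pos 4,5,6,7,12,13,14,15): XOR of data positions = 1⊕1⊕1⊕1⊕0⊕0⊕0 = 0
p8 (pos 8,9,10,11,12,13,14,15): XOR of data positions = 1⊕0⊕1⊕1⊕0⊕0⊕0 = 1
Codeword: 010011111011000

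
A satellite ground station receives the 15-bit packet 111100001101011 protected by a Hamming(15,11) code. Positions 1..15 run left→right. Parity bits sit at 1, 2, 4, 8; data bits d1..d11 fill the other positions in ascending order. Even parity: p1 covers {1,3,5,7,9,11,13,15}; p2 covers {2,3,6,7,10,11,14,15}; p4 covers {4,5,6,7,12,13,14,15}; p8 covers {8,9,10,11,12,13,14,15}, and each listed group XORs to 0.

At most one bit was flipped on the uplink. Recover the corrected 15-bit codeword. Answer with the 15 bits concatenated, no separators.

111100001001011

s1 (pos 1,3,5,7,9,11,13,15): 1⊕1⊕0⊕0⊕1⊕0⊕0⊕1 = 0
s2 (pos 2,3,6,7,10,11,14,15): 1⊕1⊕0⊕0⊕1⊕0⊕1⊕1 = 1
s4 (pos 4,5,6,7,12,13,14,15): 1⊕0⊕0⊕0⊕1⊕0⊕1⊕1 = 0
s8 (pos 8,9,10,11,12,13,14,15): 0⊕1⊕1⊕0⊕1⊕0⊕1⊕1 = 1
Syndrome s8…s1 = 1010 → error at position 10.
Flip position 10: 111100001101011 → 111100001001011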